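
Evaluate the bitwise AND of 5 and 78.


0b101 & 0b1001110 = 0b100 = 4

4


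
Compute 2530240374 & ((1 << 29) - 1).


2530240374 & 536870911 = 382756726

382756726


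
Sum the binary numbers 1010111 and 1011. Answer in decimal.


1010111 + 1011 = 1100010 = 98

98


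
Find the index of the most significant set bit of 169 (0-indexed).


0b10101001. Highest set bit at position 7

7


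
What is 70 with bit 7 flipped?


70 ^ (1 << 7) = 70 ^ 128 = 198

198


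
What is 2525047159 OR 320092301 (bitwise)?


0b10010110100000010010100101110111 | 0b10011000101000011100010001101 = 0b10010111100101010011100111111111 = 2543139327

2543139327


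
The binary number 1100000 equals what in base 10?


1100000 in decimal = 96

96


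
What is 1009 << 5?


0b1111110001 << 5 = 0b111111000100000 = 32288

32288


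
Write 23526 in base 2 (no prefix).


23526 = 101101111100110 in binary

101101111100110


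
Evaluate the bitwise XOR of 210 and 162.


0b11010010 ^ 0b10100010 = 0b1110000 = 112

112


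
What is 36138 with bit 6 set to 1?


36138 | (1 << 6) = 36138 | 64 = 36202

36202


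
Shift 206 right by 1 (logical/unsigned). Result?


0b11001110 >> 1 = 0b1100111 = 103

103


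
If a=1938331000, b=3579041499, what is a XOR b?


1938331000 ^ 3579041499 = 2799387555

2799387555


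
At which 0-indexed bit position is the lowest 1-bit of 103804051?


0b110001011111110110010010011. Lowest set bit at position 0

0


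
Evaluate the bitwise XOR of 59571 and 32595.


0b1110100010110011 ^ 0b111111101010011 = 0b1001011111100000 = 38880

38880


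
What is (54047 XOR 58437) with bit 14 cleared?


Step 1: 54047 ^ 58437 = 14170
Step 2: 14170 & ~(1 << 14) = 14170

14170


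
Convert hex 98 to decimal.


98 hex = 152 decimal

152


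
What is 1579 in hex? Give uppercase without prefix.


1579 = 62B hex

62B


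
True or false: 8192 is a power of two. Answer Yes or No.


0b10000000000000. Only one bit set => Yes

Yes


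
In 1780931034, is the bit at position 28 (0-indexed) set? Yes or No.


0b1101010001001101101100111011010, bit 28 = 0. No

No


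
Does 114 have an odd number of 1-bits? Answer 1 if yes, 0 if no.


0b1110010 has 4 ones => parity 0

0


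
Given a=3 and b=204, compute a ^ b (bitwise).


3 ^ 204 = 207

207


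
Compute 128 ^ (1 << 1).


128 ^ (1 << 1) = 128 ^ 2 = 130

130


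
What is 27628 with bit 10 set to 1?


27628 | (1 << 10) = 27628 | 1024 = 28652

28652


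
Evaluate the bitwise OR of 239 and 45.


0b11101111 | 0b101101 = 0b11101111 = 239

239


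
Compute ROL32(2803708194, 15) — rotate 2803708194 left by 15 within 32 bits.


Rotate 0b10100111000111010011000100100010 left by 15 (32-bit) = 0b10011000100100010101001110001110 = 2559660942

2559660942


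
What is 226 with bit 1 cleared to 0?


226 & ~(1 << 1) = 224

224


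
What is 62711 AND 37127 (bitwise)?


0b1111010011110111 & 0b1001000100000111 = 0b1001000000000111 = 36871

36871


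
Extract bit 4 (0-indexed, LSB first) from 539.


0b1000011011, position 4 = 1

1


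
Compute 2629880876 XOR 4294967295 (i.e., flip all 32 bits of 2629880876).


2629880876 ^ 4294967295 = 1665086419

1665086419


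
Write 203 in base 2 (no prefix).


203 = 11001011 in binary

11001011


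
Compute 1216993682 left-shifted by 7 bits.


0b1001000100010011101100110010010 << 7 = 0b10010001000100111011001100100100000000 = 155775191296

155775191296


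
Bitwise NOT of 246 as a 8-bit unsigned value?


~0b11110110 = 0b1001 = 9 (8-bit unsigned)

9


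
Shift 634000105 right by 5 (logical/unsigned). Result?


0b100101110010100001001011101001 >> 5 = 0b1001011100101000010010111 = 19812503

19812503


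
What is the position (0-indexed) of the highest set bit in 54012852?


0b11001110000010101110110100. Highest set bit at position 25

25


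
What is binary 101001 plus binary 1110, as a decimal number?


101001 + 1110 = 110111 = 55

55


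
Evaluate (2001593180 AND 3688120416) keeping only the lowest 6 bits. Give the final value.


Step 1: 2001593180 & 3688120416 = 1396981824
Step 2: 1396981824 & 63 = 0

0


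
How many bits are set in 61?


0b111101 has 5 set bits

5


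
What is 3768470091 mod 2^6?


3768470091 & 63 = 11

11


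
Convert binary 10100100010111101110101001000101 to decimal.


10100100010111101110101001000101 in decimal = 2757683781

2757683781


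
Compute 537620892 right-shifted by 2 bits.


0b100000000010110111000110011100 >> 2 = 0b1000000000101101110001100111 = 134405223

134405223


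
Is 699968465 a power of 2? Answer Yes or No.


0b101001101110001010101111010001. Multiple bits set => No

No


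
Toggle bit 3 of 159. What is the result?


159 ^ (1 << 3) = 159 ^ 8 = 151

151


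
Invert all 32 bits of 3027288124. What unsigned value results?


3027288124 ^ 4294967295 = 1267679171

1267679171


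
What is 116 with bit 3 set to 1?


116 | (1 << 3) = 116 | 8 = 124

124


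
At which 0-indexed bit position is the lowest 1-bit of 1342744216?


0b1010000000010001010011010011000. Lowest set bit at position 3

3


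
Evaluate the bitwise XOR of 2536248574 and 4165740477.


0b10010111001011000001010011111110 ^ 0b11111000010011000010011110111101 = 0b1101111011000000011001101000011 = 1868575555

1868575555


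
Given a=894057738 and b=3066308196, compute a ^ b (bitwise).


894057738 ^ 3066308196 = 2207128430

2207128430


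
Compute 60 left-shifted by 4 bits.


0b111100 << 4 = 0b1111000000 = 960

960


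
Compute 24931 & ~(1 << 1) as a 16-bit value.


24931 & ~(1 << 1) = 24929

24929


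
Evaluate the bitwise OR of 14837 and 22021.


0b11100111110101 | 0b101011000000101 = 0b111111111110101 = 32757

32757


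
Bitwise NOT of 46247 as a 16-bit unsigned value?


~0b1011010010100111 = 0b100101101011000 = 19288 (16-bit unsigned)

19288


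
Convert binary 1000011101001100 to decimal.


1000011101001100 in decimal = 34636

34636


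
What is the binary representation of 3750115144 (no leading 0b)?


3750115144 = 11011111100001100011011101001000 in binary

11011111100001100011011101001000


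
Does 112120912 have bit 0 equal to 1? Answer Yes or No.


0b110101011101101010001010000, bit 0 = 0. No

No


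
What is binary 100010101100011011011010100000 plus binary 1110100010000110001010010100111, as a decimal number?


100010101100011011011010100000 + 1110100010000110001010010100111 = 10010110111101001100101101000111 = 2532625223

2532625223


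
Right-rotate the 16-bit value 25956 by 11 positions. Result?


Rotate 0b110010101100100 right by 11 (16-bit) = 0b1010110010001100 = 44172

44172


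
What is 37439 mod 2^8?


37439 & 255 = 63

63


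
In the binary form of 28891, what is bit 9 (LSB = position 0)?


0b111000011011011, position 9 = 0

0


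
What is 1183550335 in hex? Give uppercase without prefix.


1183550335 = 468B8B7F hex

468B8B7F


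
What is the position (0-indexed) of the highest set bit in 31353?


0b111101001111001. Highest set bit at position 14

14


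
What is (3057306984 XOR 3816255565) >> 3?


Step 1: 3057306984 ^ 3816255565 = 1431158053
Step 2: 1431158053 >> 3 = 178894756

178894756


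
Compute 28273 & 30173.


0b110111001110001 & 0b111010111011101 = 0b110010001010001 = 25681

25681


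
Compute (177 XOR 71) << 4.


Step 1: 177 ^ 71 = 246
Step 2: 246 << 4 = 3936

3936


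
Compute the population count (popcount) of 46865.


0b1011011100010001 has 8 set bits

8


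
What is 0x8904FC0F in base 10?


8904FC0F hex = 2298805263 decimal

2298805263


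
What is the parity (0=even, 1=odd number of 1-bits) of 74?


0b1001010 has 3 ones => parity 1

1


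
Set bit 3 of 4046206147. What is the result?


4046206147 | (1 << 3) = 4046206147 | 8 = 4046206155

4046206155


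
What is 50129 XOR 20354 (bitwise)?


0b1100001111010001 ^ 0b100111110000010 = 0b1000110001010011 = 35923

35923


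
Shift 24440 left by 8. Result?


0b101111101111000 << 8 = 0b10111110111100000000000 = 6256640

6256640


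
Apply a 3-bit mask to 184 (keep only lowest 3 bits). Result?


184 & 7 = 0

0


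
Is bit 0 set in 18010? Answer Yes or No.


0b100011001011010, bit 0 = 0. No

No


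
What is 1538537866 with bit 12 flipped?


1538537866 ^ (1 << 12) = 1538537866 ^ 4096 = 1538533770

1538533770


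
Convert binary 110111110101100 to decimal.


110111110101100 in decimal = 28588

28588


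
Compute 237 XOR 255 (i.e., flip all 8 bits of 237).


237 ^ 255 = 18

18


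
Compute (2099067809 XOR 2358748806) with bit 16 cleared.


Step 1: 2099067809 ^ 2358748806 = 4052393255
Step 2: 4052393255 & ~(1 << 16) = 4052393255

4052393255


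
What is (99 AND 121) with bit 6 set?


Step 1: 99 & 121 = 97
Step 2: 97 | (1 << 6) = 97 | 64 = 97

97


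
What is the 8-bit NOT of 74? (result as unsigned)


~0b1001010 = 0b10110101 = 181 (8-bit unsigned)

181


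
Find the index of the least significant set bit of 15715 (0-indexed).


0b11110101100011. Lowest set bit at position 0

0


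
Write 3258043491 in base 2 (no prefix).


3258043491 = 11000010001100011100110001100011 in binary

11000010001100011100110001100011


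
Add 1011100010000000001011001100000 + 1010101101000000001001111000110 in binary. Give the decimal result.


1011100010000000001011001100000 + 1010101101000000001001111000110 = 10110001111000000010101000100110 = 2984258086

2984258086


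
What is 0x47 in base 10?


47 hex = 71 decimal

71


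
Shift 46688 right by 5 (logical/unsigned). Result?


0b1011011001100000 >> 5 = 0b10110110011 = 1459

1459


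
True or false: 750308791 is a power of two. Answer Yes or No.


0b101100101110001100110110110111. Multiple bits set => No

No


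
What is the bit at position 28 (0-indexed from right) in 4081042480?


0b11110011001111111100010000110000, position 28 = 1

1


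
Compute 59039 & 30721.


0b1110011010011111 & 0b111100000000001 = 0b110000000000001 = 24577

24577


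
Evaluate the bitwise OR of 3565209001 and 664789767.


0b11010100100000001100010110101001 | 0b100111100111111110001100000111 = 0b11110111100111111110011110101111 = 4154451887

4154451887


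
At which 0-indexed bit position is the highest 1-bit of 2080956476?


0b1111100000010001110000000111100. Highest set bit at position 30

30


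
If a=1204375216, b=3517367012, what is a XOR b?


1204375216 ^ 3517367012 = 2523892820

2523892820


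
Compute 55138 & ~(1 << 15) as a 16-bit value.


55138 & ~(1 << 15) = 22370

22370


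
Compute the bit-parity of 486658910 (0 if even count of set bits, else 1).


0b11101000000011101001101011110 has 15 ones => parity 1

1


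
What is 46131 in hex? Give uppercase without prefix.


46131 = B433 hex

B433


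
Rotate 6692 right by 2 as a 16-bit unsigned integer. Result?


Rotate 0b1101000100100 right by 2 (16-bit) = 0b11010001001 = 1673

1673


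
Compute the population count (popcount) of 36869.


0b1001000000000101 has 4 set bits

4


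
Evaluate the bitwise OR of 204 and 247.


0b11001100 | 0b11110111 = 0b11111111 = 255

255


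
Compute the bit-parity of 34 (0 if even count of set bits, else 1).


0b100010 has 2 ones => parity 0

0


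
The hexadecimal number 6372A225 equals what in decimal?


6372A225 hex = 1668456997 decimal

1668456997


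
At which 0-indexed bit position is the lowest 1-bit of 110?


0b1101110. Lowest set bit at position 1

1


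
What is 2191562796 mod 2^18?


2191562796 & 262143 = 38956

38956


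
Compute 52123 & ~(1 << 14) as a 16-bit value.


52123 & ~(1 << 14) = 35739

35739


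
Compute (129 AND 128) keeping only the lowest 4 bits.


Step 1: 129 & 128 = 128
Step 2: 128 & 15 = 0

0


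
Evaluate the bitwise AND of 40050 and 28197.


0b1001110001110010 & 0b110111000100101 = 0b110000100000 = 3104

3104


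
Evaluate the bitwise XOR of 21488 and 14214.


0b101001111110000 ^ 0b11011110000110 = 0b110010001110110 = 25718

25718


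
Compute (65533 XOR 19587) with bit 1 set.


Step 1: 65533 ^ 19587 = 45950
Step 2: 45950 | (1 << 1) = 45950 | 2 = 45950

45950


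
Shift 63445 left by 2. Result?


0b1111011111010101 << 2 = 0b111101111101010100 = 253780

253780


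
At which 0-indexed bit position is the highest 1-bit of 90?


0b1011010. Highest set bit at position 6

6


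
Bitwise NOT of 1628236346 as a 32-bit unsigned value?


~0b1100001000011001110101000111010 = 0b10011110111100110001010111000101 = 2666730949 (32-bit unsigned)

2666730949


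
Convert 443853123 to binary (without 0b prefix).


443853123 = 11010011101001010100101000011 in binary

11010011101001010100101000011


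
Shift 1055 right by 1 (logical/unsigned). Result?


0b10000011111 >> 1 = 0b1000001111 = 527

527


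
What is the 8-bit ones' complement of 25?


25 ^ 255 = 230

230


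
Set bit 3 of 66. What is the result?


66 | (1 << 3) = 66 | 8 = 74

74


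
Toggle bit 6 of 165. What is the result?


165 ^ (1 << 6) = 165 ^ 64 = 229

229


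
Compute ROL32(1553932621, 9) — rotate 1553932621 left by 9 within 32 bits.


Rotate 0b1011100100111110010000101001101 left by 9 (32-bit) = 0b111110010000101001101010111001 = 1044552377

1044552377


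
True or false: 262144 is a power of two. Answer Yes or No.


0b1000000000000000000. Only one bit set => Yes

Yes


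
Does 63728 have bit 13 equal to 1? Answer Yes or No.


0b1111100011110000, bit 13 = 1. Yes

Yes


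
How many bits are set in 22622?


0b101100001011110 has 8 set bits

8


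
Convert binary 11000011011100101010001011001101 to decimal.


11000011011100101010001011001101 in decimal = 3279069901

3279069901


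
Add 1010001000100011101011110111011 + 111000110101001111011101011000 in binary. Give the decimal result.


1010001000100011101011110111011 + 111000110101001111011101011000 = 10001001111001101100111100010011 = 2313604883

2313604883


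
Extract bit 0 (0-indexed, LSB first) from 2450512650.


0b10010010000011111101101100001010, position 0 = 0

0


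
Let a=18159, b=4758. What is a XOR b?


18159 ^ 4758 = 21625

21625


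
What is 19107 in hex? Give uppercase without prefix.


19107 = 4AA3 hex

4AA3


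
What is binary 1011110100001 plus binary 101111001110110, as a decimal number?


1011110100001 + 101111001110110 = 111011000010111 = 30231

30231


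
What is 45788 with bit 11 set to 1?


45788 | (1 << 11) = 45788 | 2048 = 47836

47836


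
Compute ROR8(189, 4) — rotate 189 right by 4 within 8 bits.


Rotate 0b10111101 right by 4 (8-bit) = 0b11011011 = 219

219


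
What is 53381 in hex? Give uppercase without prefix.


53381 = D085 hex

D085


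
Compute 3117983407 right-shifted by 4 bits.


0b10111001110110001010011010101111 >> 4 = 0b1011100111011000101001101010 = 194873962

194873962


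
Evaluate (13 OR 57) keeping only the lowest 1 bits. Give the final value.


Step 1: 13 | 57 = 61
Step 2: 61 & 1 = 1

1


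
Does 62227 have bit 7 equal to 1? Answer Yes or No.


0b1111001100010011, bit 7 = 0. No

No


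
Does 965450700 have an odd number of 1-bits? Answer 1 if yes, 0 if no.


0b111001100010111001101111001100 has 17 ones => parity 1

1


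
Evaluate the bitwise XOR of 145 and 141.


0b10010001 ^ 0b10001101 = 0b11100 = 28

28


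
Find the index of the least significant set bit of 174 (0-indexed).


0b10101110. Lowest set bit at position 1

1


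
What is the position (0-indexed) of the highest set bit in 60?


0b111100. Highest set bit at position 5

5


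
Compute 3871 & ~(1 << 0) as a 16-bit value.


3871 & ~(1 << 0) = 3870

3870


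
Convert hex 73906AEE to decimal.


73906AEE hex = 1938844398 decimal

1938844398


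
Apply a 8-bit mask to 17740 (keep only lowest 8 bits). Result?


17740 & 255 = 76

76


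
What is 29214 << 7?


0b111001000011110 << 7 = 0b1110010000111100000000 = 3739392

3739392


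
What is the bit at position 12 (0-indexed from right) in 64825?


0b1111110100111001, position 12 = 1

1


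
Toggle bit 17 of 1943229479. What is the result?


1943229479 ^ (1 << 17) = 1943229479 ^ 131072 = 1943098407

1943098407


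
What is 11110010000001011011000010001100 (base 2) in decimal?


11110010000001011011000010001100 in decimal = 4060459148

4060459148


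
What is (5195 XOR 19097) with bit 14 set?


Step 1: 5195 ^ 19097 = 24274
Step 2: 24274 | (1 << 14) = 24274 | 16384 = 24274

24274


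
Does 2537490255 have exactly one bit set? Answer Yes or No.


0b10010111001111110000011101001111. Multiple bits set => No

No


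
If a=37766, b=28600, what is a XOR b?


37766 ^ 28600 = 64574

64574


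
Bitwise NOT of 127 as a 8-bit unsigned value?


~0b1111111 = 0b10000000 = 128 (8-bit unsigned)

128


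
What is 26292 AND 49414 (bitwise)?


0b110011010110100 & 0b1100000100000110 = 0b100000000000100 = 16388

16388


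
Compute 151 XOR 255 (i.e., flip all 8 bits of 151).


151 ^ 255 = 104

104


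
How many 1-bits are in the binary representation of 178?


0b10110010 has 4 set bits

4


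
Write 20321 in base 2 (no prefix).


20321 = 100111101100001 in binary

100111101100001


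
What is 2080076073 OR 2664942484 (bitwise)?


0b1111011111110110111000100101001 | 0b10011110110101111100101110010100 = 0b11111111111111111111101110111101 = 4294966205

4294966205


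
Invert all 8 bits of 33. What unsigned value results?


33 ^ 255 = 222

222


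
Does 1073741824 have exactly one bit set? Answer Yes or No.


0b1000000000000000000000000000000. Only one bit set => Yes

Yes


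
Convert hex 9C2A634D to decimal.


9C2A634D hex = 2620023629 decimal

2620023629


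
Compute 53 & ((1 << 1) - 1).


53 & 1 = 1

1


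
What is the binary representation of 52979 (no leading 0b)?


52979 = 1100111011110011 in binary

1100111011110011


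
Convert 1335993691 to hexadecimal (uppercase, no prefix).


1335993691 = 4FA1A55B hex

4FA1A55B


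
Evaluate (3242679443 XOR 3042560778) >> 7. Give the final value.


Step 1: 3242679443 ^ 3042560778 = 1948161945
Step 2: 1948161945 >> 7 = 15220015

15220015


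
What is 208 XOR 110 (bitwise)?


0b11010000 ^ 0b1101110 = 0b10111110 = 190

190


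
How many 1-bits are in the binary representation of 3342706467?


0b11000111001111011010011100100011 has 18 set bits

18


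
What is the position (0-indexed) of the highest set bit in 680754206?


0b101000100100110111110000011110. Highest set bit at position 29

29


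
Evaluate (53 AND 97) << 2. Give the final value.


Step 1: 53 & 97 = 33
Step 2: 33 << 2 = 132

132


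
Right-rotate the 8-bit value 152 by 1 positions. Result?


Rotate 0b10011000 right by 1 (8-bit) = 0b1001100 = 76

76


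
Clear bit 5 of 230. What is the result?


230 & ~(1 << 5) = 198

198


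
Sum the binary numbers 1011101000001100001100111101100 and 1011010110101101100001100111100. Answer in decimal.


1011101000001100001100111101100 + 1011010110101101100001100111100 = 10110111110111001101110100101000 = 3084705064

3084705064


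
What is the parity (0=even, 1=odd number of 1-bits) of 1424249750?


0b1010100111001000101001110010110 has 15 ones => parity 1

1


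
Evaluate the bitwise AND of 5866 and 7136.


0b1011011101010 & 0b1101111100000 = 0b1001011100000 = 4832

4832


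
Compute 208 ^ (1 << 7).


208 ^ (1 << 7) = 208 ^ 128 = 80

80


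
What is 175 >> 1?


0b10101111 >> 1 = 0b1010111 = 87

87


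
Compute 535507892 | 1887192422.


0b11111111010110011001110110100 | 0b1110000011111000100010101100110 = 0b1111111111111110111011111110110 = 2147448822

2147448822


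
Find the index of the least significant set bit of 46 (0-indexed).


0b101110. Lowest set bit at position 1

1


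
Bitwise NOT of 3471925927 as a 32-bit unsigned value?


~0b11001110111100010110001010100111 = 0b110001000011101001110101011000 = 823041368 (32-bit unsigned)

823041368


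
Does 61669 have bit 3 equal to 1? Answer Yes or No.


0b1111000011100101, bit 3 = 0. No

No


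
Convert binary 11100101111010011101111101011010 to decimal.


11100101111010011101111101011010 in decimal = 3857309530

3857309530


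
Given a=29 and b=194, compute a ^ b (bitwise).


29 ^ 194 = 223

223


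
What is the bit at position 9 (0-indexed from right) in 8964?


0b10001100000100, position 9 = 1

1


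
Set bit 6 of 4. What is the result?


4 | (1 << 6) = 4 | 64 = 68

68


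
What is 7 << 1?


0b111 << 1 = 0b1110 = 14

14


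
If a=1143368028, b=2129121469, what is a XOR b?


1143368028 ^ 2129121469 = 985774561

985774561


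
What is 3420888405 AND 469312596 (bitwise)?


0b11001011111001101001110101010101 & 0b11011111110010010010001010100 = 0b1011111000000000010001010100 = 199230548

199230548


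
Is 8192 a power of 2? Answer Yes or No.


0b10000000000000. Only one bit set => Yes

Yes


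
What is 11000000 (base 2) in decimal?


11000000 in decimal = 192

192


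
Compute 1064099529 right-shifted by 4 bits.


0b111111011011001101111011001001 >> 4 = 0b11111101101100110111101100 = 66506220

66506220


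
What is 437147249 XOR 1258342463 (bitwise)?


0b11010000011100101011001110001 ^ 0b1001011000000001100100000111111 = 0b1010001000011101001111001001110 = 1359912526

1359912526


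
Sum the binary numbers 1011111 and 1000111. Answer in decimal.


1011111 + 1000111 = 10100110 = 166

166


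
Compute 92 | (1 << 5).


92 | (1 << 5) = 92 | 32 = 124

124


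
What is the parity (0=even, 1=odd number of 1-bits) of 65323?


0b1111111100101011 has 12 ones => parity 0

0


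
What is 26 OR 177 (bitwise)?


0b11010 | 0b10110001 = 0b10111011 = 187

187


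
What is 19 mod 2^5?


19 & 31 = 19

19


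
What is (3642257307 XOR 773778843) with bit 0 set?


Step 1: 3642257307 ^ 773778843 = 4144398848
Step 2: 4144398848 | (1 << 0) = 4144398848 | 1 = 4144398849

4144398849


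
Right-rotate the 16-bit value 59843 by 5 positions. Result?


Rotate 0b1110100111000011 right by 5 (16-bit) = 0b1111101001110 = 8014

8014


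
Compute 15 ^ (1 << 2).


15 ^ (1 << 2) = 15 ^ 4 = 11

11


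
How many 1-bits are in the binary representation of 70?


0b1000110 has 3 set bits

3


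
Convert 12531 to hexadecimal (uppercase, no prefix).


12531 = 30F3 hex

30F3


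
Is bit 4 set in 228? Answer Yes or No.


0b11100100, bit 4 = 0. No

No


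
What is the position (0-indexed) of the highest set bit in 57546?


0b1110000011001010. Highest set bit at position 15

15


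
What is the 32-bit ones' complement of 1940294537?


1940294537 ^ 4294967295 = 2354672758

2354672758


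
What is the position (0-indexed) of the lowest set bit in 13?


0b1101. Lowest set bit at position 0

0


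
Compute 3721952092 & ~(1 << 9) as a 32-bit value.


3721952092 & ~(1 << 9) = 3721951580

3721951580


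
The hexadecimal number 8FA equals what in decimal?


8FA hex = 2298 decimal

2298


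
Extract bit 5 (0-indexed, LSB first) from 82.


0b1010010, position 5 = 0

0


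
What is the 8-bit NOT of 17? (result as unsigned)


~0b10001 = 0b11101110 = 238 (8-bit unsigned)

238


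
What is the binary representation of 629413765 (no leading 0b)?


629413765 = 100101100001000001011110000101 in binary

100101100001000001011110000101


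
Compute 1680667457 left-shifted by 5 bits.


0b1100100001011001111001101000001 << 5 = 0b110010000101100111100110100000100000 = 53781358624

53781358624


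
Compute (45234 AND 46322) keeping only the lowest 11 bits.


Step 1: 45234 & 46322 = 45234
Step 2: 45234 & 2047 = 178

178


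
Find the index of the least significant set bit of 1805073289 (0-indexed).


0b1101011100101110011101110001001. Lowest set bit at position 0

0


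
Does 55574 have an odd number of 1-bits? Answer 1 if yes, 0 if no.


0b1101100100010110 has 8 ones => parity 0

0


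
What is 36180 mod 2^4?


36180 & 15 = 4

4


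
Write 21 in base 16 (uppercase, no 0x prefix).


21 = 15 hex

15


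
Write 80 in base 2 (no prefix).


80 = 1010000 in binary

1010000


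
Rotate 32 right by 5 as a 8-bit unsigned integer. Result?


Rotate 0b100000 right by 5 (8-bit) = 0b1 = 1

1


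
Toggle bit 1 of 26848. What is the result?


26848 ^ (1 << 1) = 26848 ^ 2 = 26850

26850


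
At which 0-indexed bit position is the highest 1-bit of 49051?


0b1011111110011011. Highest set bit at position 15

15


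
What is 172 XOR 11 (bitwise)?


0b10101100 ^ 0b1011 = 0b10100111 = 167

167


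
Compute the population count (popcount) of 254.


0b11111110 has 7 set bits

7


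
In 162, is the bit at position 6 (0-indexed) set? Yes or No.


0b10100010, bit 6 = 0. No

No


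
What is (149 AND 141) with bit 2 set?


Step 1: 149 & 141 = 133
Step 2: 133 | (1 << 2) = 133 | 4 = 133

133


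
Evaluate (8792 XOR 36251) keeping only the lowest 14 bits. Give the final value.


Step 1: 8792 ^ 36251 = 44995
Step 2: 44995 & 16383 = 12227

12227


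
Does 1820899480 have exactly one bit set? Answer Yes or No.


0b1101100100010001011100010011000. Multiple bits set => No

No


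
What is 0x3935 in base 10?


3935 hex = 14645 decimal

14645


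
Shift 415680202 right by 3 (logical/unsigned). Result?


0b11000110001101100011011001010 >> 3 = 0b11000110001101100011011001 = 51960025

51960025


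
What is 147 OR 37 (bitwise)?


0b10010011 | 0b100101 = 0b10110111 = 183

183


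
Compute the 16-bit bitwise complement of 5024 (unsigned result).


~0b1001110100000 = 0b1110110001011111 = 60511 (16-bit unsigned)

60511


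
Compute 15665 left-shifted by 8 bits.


0b11110100110001 << 8 = 0b1111010011000100000000 = 4010240

4010240


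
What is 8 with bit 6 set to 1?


8 | (1 << 6) = 8 | 64 = 72

72


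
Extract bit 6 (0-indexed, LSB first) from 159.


0b10011111, position 6 = 0

0


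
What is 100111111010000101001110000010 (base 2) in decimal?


100111111010000101001110000010 in decimal = 669537154

669537154


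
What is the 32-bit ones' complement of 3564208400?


3564208400 ^ 4294967295 = 730758895

730758895


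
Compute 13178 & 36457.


0b11001101111010 & 0b1000111001101001 = 0b1001101000 = 616

616


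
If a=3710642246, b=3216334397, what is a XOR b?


3710642246 ^ 3216334397 = 1654568571

1654568571


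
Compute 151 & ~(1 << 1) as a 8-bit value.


151 & ~(1 << 1) = 149

149


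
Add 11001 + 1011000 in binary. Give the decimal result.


11001 + 1011000 = 1110001 = 113

113


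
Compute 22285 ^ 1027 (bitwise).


0b101011100001101 ^ 0b10000000011 = 0b101001100001110 = 21262

21262


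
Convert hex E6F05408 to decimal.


E6F05408 hex = 3874509832 decimal

3874509832


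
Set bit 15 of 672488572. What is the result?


672488572 | (1 << 15) = 672488572 | 32768 = 672521340

672521340


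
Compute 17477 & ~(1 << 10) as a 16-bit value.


17477 & ~(1 << 10) = 16453

16453


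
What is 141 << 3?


0b10001101 << 3 = 0b10001101000 = 1128

1128


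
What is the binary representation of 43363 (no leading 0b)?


43363 = 1010100101100011 in binary

1010100101100011


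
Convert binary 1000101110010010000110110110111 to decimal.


1000101110010010000110110110111 in decimal = 1170804151

1170804151


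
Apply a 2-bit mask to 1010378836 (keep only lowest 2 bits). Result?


1010378836 & 3 = 0

0


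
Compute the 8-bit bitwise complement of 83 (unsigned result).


~0b1010011 = 0b10101100 = 172 (8-bit unsigned)

172


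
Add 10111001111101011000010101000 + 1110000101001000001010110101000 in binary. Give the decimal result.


10111001111101011000010101000 + 1110000101001000001010110101000 = 10000111111000101100011001010000 = 2279786064

2279786064


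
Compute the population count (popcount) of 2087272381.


0b1111100011010010011111110111101 has 21 set bits

21


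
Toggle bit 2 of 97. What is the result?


97 ^ (1 << 2) = 97 ^ 4 = 101

101


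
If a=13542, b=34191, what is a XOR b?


13542 ^ 34191 = 45417

45417


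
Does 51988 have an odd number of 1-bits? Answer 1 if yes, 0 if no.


0b1100101100010100 has 7 ones => parity 1

1


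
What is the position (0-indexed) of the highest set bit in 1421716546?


0b1010100101111011010110001000010. Highest set bit at position 30

30


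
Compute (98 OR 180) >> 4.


Step 1: 98 | 180 = 246
Step 2: 246 >> 4 = 15

15


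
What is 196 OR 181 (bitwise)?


0b11000100 | 0b10110101 = 0b11110101 = 245

245


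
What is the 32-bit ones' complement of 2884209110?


2884209110 ^ 4294967295 = 1410758185

1410758185


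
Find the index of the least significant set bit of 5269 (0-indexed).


0b1010010010101. Lowest set bit at position 0

0


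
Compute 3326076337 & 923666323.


0b11000110001111111110010110110001 & 0b110111000011100000011110010011 = 0b110000011100000010110010001 = 101582225

101582225


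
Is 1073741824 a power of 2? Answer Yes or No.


0b1000000000000000000000000000000. Only one bit set => Yes

Yes


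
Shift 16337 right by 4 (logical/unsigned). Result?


0b11111111010001 >> 4 = 0b1111111101 = 1021

1021


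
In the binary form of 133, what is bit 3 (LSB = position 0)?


0b10000101, position 3 = 0

0


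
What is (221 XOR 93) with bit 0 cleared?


Step 1: 221 ^ 93 = 128
Step 2: 128 & ~(1 << 0) = 128

128


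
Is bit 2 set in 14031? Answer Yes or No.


0b11011011001111, bit 2 = 1. Yes

Yes


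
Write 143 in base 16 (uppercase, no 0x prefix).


143 = 8F hex

8F


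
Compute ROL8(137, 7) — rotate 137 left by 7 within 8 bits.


Rotate 0b10001001 left by 7 (8-bit) = 0b11000100 = 196

196


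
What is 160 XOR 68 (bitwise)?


0b10100000 ^ 0b1000100 = 0b11100100 = 228

228


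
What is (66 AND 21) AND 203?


Step 1: 66 & 21 = 0
Step 2: 0 & 203 = 0

0


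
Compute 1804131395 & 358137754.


0b1101011100010001101110001000011 & 0b10101010110001011111110011010 = 0b1000010001001110000000010 = 17341442

17341442


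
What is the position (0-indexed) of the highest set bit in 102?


0b1100110. Highest set bit at position 6

6


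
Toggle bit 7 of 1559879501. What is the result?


1559879501 ^ (1 << 7) = 1559879501 ^ 128 = 1559879629

1559879629


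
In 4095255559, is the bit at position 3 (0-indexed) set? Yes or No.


0b11110100000110001010010000000111, bit 3 = 0. No

No


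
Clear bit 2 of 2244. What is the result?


2244 & ~(1 << 2) = 2240

2240


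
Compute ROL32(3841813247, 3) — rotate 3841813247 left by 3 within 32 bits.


Rotate 0b11100100111111010110101011111111 left by 3 (32-bit) = 0b100111111010110101011111111111 = 669734911

669734911


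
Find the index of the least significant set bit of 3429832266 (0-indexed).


0b11001100011011110001011001001010. Lowest set bit at position 1

1


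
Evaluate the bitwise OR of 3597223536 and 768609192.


0b11010110011010010100011001110000 | 0b101101110100000000101110101000 = 0b11111111111110010100111111111000 = 4294529016

4294529016


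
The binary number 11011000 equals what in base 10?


11011000 in decimal = 216

216


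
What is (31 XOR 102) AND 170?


Step 1: 31 ^ 102 = 121
Step 2: 121 & 170 = 40

40


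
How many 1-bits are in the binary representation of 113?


0b1110001 has 4 set bits

4


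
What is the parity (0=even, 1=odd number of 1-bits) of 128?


0b10000000 has 1 ones => parity 1

1


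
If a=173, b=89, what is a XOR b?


173 ^ 89 = 244

244


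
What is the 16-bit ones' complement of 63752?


63752 ^ 65535 = 1783

1783


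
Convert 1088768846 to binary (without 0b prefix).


1088768846 = 1000000111001010100101101001110 in binary

1000000111001010100101101001110


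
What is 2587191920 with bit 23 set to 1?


2587191920 | (1 << 23) = 2587191920 | 8388608 = 2595580528

2595580528


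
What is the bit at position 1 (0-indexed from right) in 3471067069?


0b11001110111001000100011110111101, position 1 = 0

0


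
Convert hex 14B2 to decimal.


14B2 hex = 5298 decimal

5298


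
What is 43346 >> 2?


0b1010100101010010 >> 2 = 0b10101001010100 = 10836

10836


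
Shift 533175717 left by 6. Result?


0b11111110001111001110110100101 << 6 = 0b11111110001111001110110100101000000 = 34123245888

34123245888


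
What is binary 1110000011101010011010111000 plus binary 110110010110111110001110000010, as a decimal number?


1110000011101010011010111000 + 110110010110111110001110000010 = 1000100011010101000101000111010 = 1147832890

1147832890


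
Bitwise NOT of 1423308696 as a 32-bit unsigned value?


~0b1010100110101011111011110011000 = 0b10101011001010100000100001100111 = 2871658599 (32-bit unsigned)

2871658599


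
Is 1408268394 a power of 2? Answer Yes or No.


0b1010011111100000111100001101010. Multiple bits set => No

No


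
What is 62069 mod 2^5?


62069 & 31 = 21

21


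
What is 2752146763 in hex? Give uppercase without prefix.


2752146763 = A40A6D4B hex

A40A6D4B


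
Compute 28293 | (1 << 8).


28293 | (1 << 8) = 28293 | 256 = 28549

28549


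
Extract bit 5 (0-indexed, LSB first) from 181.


0b10110101, position 5 = 1

1


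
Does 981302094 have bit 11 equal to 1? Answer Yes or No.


0b111010011111010111101101001110, bit 11 = 1. Yes

Yes


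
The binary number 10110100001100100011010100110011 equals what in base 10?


10110100001100100011010100110011 in decimal = 3023189299

3023189299


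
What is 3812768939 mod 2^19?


3812768939 & 524287 = 146603

146603


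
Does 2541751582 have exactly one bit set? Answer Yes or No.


0b10010111100000000000110100011110. Multiple bits set => No

No


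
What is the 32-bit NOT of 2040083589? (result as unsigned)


~0b1111001100110010011010010000101 = 0b10000110011001101100101101111010 = 2254883706 (32-bit unsigned)

2254883706


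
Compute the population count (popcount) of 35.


0b100011 has 3 set bits

3


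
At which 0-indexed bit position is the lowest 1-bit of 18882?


0b100100111000010. Lowest set bit at position 1

1


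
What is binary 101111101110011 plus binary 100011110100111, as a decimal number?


101111101110011 + 100011110100111 = 1010011100011010 = 42778

42778


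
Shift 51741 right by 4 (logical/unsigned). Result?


0b1100101000011101 >> 4 = 0b110010100001 = 3233

3233


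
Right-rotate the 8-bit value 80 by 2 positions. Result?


Rotate 0b1010000 right by 2 (8-bit) = 0b10100 = 20

20


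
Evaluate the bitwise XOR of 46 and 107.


0b101110 ^ 0b1101011 = 0b1000101 = 69

69


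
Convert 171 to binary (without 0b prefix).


171 = 10101011 in binary

10101011


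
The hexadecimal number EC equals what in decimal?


EC hex = 236 decimal

236


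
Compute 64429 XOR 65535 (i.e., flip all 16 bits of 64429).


64429 ^ 65535 = 1106

1106


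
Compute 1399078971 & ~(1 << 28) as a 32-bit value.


1399078971 & ~(1 << 28) = 1130643515

1130643515


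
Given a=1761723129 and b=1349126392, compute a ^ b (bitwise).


1761723129 ^ 1349126392 = 963365377

963365377


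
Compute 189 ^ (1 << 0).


189 ^ (1 << 0) = 189 ^ 1 = 188

188


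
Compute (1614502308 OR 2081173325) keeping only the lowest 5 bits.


Step 1: 1614502308 | 2081173325 = 2084536301
Step 2: 2084536301 & 31 = 13

13


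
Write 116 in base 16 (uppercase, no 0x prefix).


116 = 74 hex

74


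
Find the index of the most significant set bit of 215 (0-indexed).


0b11010111. Highest set bit at position 7

7


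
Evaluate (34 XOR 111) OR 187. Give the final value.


Step 1: 34 ^ 111 = 77
Step 2: 77 | 187 = 255

255


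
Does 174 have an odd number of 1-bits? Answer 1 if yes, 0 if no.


0b10101110 has 5 ones => parity 1

1


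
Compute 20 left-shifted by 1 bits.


0b10100 << 1 = 0b101000 = 40

40


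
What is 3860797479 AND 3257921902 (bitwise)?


0b11100110000111110001100000100111 & 0b11000010001011111111000101101110 = 0b11000010000011110001000000100110 = 3255767078

3255767078


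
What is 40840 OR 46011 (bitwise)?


0b1001111110001000 | 0b1011001110111011 = 0b1011111110111011 = 49083

49083


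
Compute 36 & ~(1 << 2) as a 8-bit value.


36 & ~(1 << 2) = 32

32


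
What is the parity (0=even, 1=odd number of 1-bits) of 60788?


0b1110110101110100 has 10 ones => parity 0

0


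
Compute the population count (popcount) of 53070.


0b1100111101001110 has 10 set bits

10


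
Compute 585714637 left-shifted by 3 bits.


0b100010111010010100101111001101 << 3 = 0b100010111010010100101111001101000 = 4685717096

4685717096


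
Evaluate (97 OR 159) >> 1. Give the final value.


Step 1: 97 | 159 = 255
Step 2: 255 >> 1 = 127

127


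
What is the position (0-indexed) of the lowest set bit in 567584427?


0b100001110101001010011010101011. Lowest set bit at position 0

0


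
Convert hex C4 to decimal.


C4 hex = 196 decimal

196


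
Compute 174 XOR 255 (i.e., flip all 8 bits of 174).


174 ^ 255 = 81

81


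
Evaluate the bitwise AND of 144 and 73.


0b10010000 & 0b1001001 = 0b0 = 0

0


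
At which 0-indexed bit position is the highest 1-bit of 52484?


0b1100110100000100. Highest set bit at position 15

15


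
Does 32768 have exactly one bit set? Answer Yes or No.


0b1000000000000000. Only one bit set => Yes

Yes


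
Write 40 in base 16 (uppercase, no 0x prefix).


40 = 28 hex

28


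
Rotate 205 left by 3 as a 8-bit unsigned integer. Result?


Rotate 0b11001101 left by 3 (8-bit) = 0b1101110 = 110

110


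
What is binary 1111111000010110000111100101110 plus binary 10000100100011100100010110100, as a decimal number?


1111111000010110000111100101110 + 10000100100011100100010110100 = 10001111100111001101011111100010 = 2409420770

2409420770


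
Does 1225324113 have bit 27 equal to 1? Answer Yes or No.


0b1001001000010001111011001010001, bit 27 = 1. Yes

Yes


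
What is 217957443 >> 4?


0b1100111111011100010001000011 >> 4 = 0b110011111101110001000100 = 13622340

13622340


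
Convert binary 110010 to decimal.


110010 in decimal = 50

50


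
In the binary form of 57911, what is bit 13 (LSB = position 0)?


0b1110001000110111, position 13 = 1

1


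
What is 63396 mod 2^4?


63396 & 15 = 4

4


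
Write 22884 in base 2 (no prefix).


22884 = 101100101100100 in binary

101100101100100
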